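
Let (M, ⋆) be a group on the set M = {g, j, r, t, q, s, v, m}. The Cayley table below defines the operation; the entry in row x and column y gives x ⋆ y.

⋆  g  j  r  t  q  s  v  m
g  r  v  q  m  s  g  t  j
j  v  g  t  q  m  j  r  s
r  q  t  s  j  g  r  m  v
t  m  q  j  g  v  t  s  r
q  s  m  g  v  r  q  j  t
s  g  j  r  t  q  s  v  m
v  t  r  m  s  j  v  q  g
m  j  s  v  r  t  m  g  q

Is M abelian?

Check whether the table is symmetric across its main diagonal.
Every entry (row x, col y) equals the entry (row y, col x), so M is abelian.

Yes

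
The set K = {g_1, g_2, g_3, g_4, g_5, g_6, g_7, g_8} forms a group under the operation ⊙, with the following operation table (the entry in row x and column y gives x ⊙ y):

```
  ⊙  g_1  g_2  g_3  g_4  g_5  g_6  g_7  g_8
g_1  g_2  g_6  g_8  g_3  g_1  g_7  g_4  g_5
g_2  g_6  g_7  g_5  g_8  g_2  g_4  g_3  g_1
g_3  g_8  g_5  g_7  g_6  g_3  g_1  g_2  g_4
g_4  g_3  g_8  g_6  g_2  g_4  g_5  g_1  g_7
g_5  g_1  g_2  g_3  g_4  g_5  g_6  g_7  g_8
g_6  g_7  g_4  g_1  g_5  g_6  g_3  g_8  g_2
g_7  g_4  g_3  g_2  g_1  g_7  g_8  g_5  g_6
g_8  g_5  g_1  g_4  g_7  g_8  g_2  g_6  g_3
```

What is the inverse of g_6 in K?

First locate the identity: row g_5 matches the header, so g_5 is the identity.
Scan row g_6 for g_5: g_6 ⊙ g_4 = g_5. Hence g_6^(-1) = g_4.

g_4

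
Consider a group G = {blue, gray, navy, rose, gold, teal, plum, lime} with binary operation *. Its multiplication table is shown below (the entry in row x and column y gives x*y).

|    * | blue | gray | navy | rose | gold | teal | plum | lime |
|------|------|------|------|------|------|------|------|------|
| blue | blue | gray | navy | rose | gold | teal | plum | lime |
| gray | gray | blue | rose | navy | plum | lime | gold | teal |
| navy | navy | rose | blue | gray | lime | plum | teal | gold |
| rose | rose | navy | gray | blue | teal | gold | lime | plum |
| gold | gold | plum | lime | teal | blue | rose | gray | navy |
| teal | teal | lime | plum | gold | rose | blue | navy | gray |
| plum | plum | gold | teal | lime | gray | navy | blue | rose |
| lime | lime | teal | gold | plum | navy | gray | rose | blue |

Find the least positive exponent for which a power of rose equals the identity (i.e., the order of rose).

2

The identity element is blue (its row matches the header).
rose^1 = rose
rose^2 = rose*rose = blue
The first power of rose equal to the identity is rose^2, so ord(rose) = 2.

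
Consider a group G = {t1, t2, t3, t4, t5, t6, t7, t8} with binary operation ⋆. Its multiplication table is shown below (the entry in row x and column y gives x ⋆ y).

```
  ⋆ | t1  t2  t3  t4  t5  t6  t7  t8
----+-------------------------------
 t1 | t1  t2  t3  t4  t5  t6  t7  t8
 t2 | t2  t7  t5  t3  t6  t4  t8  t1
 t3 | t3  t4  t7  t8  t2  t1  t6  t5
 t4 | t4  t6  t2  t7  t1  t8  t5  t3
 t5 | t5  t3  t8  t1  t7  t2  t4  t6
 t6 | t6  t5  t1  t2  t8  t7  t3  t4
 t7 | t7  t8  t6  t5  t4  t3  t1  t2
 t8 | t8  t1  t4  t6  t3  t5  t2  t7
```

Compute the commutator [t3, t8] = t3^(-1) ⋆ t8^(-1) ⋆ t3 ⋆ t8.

t7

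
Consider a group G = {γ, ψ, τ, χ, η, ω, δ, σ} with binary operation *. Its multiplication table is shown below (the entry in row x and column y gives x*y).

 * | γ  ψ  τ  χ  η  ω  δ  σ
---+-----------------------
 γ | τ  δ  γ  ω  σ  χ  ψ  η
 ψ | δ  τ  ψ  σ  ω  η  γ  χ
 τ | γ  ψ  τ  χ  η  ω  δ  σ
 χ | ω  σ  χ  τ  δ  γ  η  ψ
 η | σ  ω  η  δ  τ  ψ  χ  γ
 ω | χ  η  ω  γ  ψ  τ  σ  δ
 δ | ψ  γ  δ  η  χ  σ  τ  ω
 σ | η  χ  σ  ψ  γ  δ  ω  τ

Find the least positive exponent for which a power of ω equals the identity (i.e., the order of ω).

The identity element is τ (its row matches the header).
ω^1 = ω
ω^2 = ω*ω = τ
The first power of ω equal to the identity is ω^2, so ord(ω) = 2.

2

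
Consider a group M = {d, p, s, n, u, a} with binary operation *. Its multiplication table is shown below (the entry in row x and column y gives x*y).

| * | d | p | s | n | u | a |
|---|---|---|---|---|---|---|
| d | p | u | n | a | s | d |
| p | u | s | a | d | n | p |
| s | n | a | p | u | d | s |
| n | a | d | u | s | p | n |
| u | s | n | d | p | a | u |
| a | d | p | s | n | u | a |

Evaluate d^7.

d^1 = d
d^2 = d*d = p
d^3 = p*d = u
d^4 = u*d = s
d^5 = s*d = n
d^6 = n*d = a
d^7 = a*d = d

d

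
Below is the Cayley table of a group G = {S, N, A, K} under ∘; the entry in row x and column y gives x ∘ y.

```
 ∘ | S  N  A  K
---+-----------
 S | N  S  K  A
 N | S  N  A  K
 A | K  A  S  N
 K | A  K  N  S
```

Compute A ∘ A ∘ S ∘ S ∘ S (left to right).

N

A ∘ A = S
S ∘ S = N
N ∘ S = S
S ∘ S = N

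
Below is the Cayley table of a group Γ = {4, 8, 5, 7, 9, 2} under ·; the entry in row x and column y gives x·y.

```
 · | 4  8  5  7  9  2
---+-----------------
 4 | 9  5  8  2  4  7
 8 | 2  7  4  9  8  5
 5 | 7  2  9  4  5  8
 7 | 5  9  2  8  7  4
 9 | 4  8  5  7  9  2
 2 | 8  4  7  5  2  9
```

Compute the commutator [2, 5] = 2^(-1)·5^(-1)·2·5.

8

Identity is 9; from the table 2^(-1) = 2 and 5^(-1) = 5.
2·5 = 7
7·2 = 4
4·5 = 8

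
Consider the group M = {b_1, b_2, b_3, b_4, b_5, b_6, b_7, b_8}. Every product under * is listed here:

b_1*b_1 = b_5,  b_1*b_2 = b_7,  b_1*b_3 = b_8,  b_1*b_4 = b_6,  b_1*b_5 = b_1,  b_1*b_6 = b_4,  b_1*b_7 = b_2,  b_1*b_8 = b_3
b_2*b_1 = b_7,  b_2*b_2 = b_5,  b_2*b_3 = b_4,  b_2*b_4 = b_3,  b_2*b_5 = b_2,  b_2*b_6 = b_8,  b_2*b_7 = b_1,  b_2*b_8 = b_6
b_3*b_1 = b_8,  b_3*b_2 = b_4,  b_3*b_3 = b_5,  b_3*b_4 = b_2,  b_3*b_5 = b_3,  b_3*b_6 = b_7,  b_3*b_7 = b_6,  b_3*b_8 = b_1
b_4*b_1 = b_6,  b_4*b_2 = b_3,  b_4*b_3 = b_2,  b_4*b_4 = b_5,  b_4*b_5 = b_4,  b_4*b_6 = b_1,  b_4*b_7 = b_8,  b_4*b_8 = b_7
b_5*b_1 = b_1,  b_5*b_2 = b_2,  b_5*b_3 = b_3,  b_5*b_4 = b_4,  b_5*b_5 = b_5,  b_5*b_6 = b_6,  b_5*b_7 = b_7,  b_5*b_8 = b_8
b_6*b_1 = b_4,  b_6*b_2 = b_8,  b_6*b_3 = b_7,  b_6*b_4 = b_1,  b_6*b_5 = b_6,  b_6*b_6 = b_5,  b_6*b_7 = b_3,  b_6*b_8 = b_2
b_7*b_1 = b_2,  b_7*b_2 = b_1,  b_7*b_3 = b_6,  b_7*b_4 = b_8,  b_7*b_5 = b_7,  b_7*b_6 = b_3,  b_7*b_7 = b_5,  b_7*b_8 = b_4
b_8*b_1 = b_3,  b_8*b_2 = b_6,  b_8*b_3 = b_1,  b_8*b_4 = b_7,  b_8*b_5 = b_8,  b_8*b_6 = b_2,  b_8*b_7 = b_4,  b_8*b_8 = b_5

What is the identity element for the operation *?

b_5

The identity e satisfies e * x = x for all x, so its row in the table reproduces the column headers.
Row b_5 reads: b_1, b_2, b_3, b_4, b_5, b_6, b_7, b_8 — exactly the header order. So b_5 is the identity.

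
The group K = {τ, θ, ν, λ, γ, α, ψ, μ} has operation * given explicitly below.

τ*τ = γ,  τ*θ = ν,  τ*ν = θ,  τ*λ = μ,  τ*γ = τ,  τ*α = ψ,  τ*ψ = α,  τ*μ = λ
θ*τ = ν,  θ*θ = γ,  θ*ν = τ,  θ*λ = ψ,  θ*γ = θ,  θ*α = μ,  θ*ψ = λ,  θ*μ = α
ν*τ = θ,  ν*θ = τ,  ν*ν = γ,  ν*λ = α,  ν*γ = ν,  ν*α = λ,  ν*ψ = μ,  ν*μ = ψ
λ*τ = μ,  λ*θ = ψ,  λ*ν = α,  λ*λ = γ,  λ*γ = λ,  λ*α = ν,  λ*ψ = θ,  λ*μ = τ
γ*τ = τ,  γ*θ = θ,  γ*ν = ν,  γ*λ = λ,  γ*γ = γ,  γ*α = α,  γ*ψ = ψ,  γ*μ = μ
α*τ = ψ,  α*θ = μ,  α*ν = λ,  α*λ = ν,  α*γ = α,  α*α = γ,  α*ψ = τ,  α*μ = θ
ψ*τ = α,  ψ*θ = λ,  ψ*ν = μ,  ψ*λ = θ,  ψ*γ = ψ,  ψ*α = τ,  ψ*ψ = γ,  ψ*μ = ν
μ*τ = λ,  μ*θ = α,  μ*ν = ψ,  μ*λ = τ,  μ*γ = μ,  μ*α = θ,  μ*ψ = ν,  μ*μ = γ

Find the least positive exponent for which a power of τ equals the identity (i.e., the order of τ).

The identity element is γ (its row matches the header).
τ^1 = τ
τ^2 = τ*τ = γ
The first power of τ equal to the identity is τ^2, so ord(τ) = 2.
(Structurally, K here is isomorphic to the elementary abelian group (Z_2)^3.)

2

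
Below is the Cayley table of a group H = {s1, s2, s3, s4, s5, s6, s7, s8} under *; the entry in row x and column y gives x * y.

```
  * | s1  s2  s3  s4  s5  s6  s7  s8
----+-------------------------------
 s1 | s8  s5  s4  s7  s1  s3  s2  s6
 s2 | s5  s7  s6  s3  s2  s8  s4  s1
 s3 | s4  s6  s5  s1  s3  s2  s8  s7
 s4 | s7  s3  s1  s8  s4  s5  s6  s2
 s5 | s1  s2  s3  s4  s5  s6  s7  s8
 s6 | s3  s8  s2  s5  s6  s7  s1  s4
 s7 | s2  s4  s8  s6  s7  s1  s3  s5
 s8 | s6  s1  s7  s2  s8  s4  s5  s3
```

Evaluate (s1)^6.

s1^1 = s1
s1^2 = s1 * s1 = s8
s1^3 = s8 * s1 = s6
s1^4 = s6 * s1 = s3
s1^5 = s3 * s1 = s4
s1^6 = s4 * s1 = s7
(Structurally, H here is isomorphic to the cyclic group Z_8.)

s7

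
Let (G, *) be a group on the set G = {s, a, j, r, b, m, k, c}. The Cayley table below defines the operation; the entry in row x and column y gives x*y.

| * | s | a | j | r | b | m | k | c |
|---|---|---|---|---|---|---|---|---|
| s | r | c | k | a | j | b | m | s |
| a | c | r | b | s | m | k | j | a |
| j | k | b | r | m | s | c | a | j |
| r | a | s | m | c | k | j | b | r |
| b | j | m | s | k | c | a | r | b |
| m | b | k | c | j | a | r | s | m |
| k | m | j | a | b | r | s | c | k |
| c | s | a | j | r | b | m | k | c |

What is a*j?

b

Read row a, column j: a*j = b.
(Structurally, G here is isomorphic to Z_2 x Z_4.)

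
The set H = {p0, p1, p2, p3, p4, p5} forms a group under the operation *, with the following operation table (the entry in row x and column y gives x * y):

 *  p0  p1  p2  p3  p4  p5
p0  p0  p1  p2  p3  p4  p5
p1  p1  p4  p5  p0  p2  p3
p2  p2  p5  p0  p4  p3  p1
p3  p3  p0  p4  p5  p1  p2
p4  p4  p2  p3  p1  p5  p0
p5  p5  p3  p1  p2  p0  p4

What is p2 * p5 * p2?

p2 * p5 = p1
p1 * p2 = p5
(Structurally, H here is isomorphic to the cyclic group Z_6.)

p5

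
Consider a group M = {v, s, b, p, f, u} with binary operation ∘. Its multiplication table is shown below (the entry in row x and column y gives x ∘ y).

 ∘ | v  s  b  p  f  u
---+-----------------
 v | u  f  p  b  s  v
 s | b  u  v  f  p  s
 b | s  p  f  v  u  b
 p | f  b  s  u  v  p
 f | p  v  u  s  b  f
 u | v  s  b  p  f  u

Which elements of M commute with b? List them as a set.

Compare row b with column b entry by entry.
f ∘ b = u = b ∘ f, so f commutes with b.
v ∘ b = p but b ∘ v = s, so v does not.
Collecting the elements that commute with b: C(b) = {b, f, u}.

{b, f, u}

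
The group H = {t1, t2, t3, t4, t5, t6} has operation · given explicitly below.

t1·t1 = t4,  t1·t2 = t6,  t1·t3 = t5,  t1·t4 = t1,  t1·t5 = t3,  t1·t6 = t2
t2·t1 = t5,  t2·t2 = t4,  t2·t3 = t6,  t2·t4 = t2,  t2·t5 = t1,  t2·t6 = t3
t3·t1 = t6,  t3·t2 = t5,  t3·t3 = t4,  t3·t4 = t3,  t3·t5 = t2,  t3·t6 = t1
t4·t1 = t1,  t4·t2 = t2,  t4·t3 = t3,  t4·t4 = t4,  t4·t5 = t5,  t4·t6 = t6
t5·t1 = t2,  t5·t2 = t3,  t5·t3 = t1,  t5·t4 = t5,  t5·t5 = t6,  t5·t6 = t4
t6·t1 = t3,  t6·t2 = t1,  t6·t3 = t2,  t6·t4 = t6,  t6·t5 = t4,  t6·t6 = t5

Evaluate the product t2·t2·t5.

t2·t2 = t4
t4·t5 = t5

t5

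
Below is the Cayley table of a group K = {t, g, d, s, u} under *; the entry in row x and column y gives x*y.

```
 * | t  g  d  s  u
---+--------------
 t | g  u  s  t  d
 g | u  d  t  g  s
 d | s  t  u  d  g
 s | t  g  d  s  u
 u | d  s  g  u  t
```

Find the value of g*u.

s

Read row g, column u: g*u = s.
(Structurally, K here is isomorphic to the cyclic group Z_5.)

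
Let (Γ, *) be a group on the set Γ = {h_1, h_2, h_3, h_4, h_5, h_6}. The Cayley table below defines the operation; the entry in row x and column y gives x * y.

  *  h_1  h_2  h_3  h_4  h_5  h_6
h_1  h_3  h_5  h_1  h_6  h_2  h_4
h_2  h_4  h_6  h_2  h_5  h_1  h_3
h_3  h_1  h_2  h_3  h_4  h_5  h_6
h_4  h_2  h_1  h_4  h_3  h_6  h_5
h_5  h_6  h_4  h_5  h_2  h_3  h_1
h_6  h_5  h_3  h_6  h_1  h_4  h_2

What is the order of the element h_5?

2

The identity element is h_3 (its row matches the header).
h_5^1 = h_5
h_5^2 = h_5 * h_5 = h_3
The first power of h_5 equal to the identity is h_5^2, so ord(h_5) = 2.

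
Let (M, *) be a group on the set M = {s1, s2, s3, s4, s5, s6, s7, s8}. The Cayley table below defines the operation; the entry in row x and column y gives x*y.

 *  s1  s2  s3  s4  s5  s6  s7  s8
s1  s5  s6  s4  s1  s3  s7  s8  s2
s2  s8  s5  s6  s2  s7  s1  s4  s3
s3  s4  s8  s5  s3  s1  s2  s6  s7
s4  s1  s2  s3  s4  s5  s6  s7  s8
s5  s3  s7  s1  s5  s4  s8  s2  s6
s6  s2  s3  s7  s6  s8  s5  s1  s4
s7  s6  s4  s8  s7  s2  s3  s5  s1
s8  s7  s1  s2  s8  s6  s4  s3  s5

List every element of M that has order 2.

{s5}

Identity is s4. Compute the order of each non-identity element by repeated multiplication:
  s1: s1 → s5 → s3 → s4  (order 4)
  s2: s2 → s5 → s7 → s4  (order 4)
  s3: s3 → s5 → s1 → s4  (order 4)
  s5: s5 → s4  (order 2)
  s6: s6 → s5 → s8 → s4  (order 4)
  s7: s7 → s5 → s2 → s4  (order 4)
  s8: s8 → s5 → s6 → s4  (order 4)
Elements of order 2: {s5}.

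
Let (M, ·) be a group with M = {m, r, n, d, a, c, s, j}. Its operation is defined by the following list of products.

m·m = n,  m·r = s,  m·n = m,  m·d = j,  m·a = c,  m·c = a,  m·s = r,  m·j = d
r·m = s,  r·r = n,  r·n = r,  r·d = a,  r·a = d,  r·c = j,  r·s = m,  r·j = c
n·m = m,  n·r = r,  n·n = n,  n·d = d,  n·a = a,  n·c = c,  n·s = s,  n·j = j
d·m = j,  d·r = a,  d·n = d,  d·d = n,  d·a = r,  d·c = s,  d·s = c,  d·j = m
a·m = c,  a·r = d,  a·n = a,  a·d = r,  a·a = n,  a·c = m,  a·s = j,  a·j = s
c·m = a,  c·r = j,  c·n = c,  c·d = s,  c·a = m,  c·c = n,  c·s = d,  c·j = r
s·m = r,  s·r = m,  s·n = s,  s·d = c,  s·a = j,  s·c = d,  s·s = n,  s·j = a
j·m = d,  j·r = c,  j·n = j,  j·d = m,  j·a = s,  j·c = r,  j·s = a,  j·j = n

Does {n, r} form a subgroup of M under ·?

{n, r} contains the identity n.
Checking products: every product of two elements of {n, r} (read from the table) lies in {n, r}, so the set is closed.
In a finite group, a nonempty closed subset is a subgroup. So {n, r} ≤ M.

Yes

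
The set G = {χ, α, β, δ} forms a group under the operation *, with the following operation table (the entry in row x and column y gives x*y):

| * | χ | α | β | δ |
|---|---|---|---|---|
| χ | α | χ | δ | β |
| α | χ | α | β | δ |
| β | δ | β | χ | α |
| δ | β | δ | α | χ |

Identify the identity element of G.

α

The identity e satisfies e*x = x for all x, so its row in the table reproduces the column headers.
Row α reads: χ, α, β, δ — exactly the header order. So α is the identity.
(Structurally, G here is isomorphic to the cyclic group Z_4.)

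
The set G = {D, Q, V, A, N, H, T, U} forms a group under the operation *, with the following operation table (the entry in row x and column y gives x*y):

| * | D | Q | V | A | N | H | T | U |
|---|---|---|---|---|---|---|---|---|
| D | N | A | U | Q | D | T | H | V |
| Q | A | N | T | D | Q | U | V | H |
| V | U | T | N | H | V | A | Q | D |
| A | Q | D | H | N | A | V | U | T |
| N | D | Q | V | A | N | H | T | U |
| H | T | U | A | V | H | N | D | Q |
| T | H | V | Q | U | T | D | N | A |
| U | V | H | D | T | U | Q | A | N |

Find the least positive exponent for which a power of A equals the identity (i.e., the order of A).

2

The identity element is N (its row matches the header).
A^1 = A
A^2 = A*A = N
The first power of A equal to the identity is A^2, so ord(A) = 2.
(Structurally, G here is isomorphic to the elementary abelian group (Z_2)^3.)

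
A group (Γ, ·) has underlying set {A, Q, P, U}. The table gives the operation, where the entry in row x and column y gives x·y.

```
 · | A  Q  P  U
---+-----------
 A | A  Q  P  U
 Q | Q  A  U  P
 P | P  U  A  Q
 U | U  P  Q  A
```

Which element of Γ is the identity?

The identity e satisfies e·x = x for all x, so its row in the table reproduces the column headers.
Row A reads: A, Q, P, U — exactly the header order. So A is the identity.
(Structurally, Γ here is isomorphic to the Klein four-group V_4.)

A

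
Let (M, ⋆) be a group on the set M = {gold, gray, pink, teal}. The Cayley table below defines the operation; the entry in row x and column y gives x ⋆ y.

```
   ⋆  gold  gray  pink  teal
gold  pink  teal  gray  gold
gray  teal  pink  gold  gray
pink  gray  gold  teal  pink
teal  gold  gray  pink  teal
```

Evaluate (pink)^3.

pink

pink^1 = pink
pink^2 = pink ⋆ pink = teal
pink^3 = teal ⋆ pink = pink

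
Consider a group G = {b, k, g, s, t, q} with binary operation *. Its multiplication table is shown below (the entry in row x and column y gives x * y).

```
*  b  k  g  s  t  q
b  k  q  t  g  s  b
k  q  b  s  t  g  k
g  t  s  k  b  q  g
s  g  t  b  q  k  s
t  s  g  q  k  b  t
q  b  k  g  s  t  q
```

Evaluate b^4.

b

b^1 = b
b^2 = b * b = k
b^3 = k * b = q
b^4 = q * b = b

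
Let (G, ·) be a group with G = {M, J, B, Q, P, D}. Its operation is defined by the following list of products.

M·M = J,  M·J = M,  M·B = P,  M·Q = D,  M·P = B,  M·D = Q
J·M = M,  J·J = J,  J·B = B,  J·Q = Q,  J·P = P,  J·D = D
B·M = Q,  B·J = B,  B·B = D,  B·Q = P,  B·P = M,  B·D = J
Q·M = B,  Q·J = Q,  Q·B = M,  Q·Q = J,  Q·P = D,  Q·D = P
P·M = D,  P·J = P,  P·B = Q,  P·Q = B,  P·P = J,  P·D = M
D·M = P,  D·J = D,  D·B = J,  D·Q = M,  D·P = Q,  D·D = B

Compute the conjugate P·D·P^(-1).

The identity is J. In row P, the entry J sits in column P, so P^(-1) = P.
P·D = M
M·P = B

B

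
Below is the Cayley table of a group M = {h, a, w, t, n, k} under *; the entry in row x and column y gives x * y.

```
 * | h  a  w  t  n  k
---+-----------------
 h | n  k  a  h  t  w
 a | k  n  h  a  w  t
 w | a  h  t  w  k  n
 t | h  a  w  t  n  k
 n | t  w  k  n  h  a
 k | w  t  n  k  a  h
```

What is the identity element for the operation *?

The identity e satisfies e * x = x for all x, so its row in the table reproduces the column headers.
Row t reads: h, a, w, t, n, k — exactly the header order. So t is the identity.

t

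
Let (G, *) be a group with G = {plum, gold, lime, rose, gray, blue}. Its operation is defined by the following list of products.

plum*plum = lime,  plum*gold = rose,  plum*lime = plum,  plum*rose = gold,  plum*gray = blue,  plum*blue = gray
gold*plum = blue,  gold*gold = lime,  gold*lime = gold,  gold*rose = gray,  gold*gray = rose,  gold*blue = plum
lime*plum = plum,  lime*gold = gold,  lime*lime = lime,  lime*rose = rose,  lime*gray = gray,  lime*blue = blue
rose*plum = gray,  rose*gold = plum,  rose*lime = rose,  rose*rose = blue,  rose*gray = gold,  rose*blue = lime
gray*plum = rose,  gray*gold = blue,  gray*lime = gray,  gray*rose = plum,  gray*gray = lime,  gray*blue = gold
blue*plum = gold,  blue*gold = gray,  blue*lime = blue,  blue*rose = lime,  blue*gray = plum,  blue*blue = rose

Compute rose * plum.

Read row rose, column plum: rose * plum = gray.

gray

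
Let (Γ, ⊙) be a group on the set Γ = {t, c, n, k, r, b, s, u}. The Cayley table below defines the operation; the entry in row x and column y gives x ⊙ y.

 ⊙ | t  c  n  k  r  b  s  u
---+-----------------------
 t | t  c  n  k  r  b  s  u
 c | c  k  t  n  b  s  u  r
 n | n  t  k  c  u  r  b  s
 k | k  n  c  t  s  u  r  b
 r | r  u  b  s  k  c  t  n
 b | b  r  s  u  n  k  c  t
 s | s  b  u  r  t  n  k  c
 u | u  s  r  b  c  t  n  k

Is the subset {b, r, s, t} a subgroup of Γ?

No

s ⊙ s = k, which is not in {b, r, s, t}.
The subset is not closed under ⊙, so it is not a subgroup.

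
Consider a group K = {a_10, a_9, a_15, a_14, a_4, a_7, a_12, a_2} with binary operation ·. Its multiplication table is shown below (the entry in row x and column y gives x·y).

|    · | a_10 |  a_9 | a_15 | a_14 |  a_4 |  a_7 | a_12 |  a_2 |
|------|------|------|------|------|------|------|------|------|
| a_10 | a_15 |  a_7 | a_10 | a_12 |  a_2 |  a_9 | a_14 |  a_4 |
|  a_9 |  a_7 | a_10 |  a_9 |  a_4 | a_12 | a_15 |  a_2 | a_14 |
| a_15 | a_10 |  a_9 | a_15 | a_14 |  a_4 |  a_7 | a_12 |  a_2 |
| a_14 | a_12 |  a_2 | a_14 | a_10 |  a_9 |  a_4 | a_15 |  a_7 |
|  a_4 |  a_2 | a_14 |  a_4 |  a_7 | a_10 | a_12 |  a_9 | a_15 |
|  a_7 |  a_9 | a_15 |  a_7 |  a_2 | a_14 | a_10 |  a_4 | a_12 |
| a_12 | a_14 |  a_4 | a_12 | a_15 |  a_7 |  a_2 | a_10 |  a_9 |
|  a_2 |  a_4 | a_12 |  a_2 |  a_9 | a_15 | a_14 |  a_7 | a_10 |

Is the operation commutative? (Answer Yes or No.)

a_4·a_7 = a_12 but a_7·a_4 = a_14.
Since a_4 and a_7 do not commute, K is not abelian.

No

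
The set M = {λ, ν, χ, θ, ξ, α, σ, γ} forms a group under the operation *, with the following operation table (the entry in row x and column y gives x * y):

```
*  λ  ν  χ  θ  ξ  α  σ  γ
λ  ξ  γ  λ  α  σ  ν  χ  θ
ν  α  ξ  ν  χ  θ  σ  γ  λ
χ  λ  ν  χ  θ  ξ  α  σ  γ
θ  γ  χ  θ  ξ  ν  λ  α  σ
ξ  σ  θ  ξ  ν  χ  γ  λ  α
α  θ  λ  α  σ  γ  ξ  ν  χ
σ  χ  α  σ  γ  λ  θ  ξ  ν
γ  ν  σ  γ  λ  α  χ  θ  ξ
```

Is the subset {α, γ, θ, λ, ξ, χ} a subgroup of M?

ξ * λ = σ, which is not in {α, γ, θ, λ, ξ, χ}.
The subset is not closed under *, so it is not a subgroup.
(Structurally, M here is isomorphic to the quaternion group Q_8.)

No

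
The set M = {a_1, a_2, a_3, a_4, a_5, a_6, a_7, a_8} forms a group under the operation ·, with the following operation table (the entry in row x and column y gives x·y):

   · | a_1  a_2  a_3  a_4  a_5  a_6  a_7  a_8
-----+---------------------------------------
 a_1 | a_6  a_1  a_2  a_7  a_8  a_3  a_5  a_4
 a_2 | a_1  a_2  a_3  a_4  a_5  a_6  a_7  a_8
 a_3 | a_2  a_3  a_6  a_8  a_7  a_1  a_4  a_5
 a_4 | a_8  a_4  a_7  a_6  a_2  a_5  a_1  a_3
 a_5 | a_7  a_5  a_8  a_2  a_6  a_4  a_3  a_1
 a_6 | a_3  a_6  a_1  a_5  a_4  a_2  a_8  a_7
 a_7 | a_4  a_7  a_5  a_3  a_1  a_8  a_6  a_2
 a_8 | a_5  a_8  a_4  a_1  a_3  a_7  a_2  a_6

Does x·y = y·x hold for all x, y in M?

a_3·a_5 = a_7 but a_5·a_3 = a_8.
Since a_3 and a_5 do not commute, M is not abelian.

No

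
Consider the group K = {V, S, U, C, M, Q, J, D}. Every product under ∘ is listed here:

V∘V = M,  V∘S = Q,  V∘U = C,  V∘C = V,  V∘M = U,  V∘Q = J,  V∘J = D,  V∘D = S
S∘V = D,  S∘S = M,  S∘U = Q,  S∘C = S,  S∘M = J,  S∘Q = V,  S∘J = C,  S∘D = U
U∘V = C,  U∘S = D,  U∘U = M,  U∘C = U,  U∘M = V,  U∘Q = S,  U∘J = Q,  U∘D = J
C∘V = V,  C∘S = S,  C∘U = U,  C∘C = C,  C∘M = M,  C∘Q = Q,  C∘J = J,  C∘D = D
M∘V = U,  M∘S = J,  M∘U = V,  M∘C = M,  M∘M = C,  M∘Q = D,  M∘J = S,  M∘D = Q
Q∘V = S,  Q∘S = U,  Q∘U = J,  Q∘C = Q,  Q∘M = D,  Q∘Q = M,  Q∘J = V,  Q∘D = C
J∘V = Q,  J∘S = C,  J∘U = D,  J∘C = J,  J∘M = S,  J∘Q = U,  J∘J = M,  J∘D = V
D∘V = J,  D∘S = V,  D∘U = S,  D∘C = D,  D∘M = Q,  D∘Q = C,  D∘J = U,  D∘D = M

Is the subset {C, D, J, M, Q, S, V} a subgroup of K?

No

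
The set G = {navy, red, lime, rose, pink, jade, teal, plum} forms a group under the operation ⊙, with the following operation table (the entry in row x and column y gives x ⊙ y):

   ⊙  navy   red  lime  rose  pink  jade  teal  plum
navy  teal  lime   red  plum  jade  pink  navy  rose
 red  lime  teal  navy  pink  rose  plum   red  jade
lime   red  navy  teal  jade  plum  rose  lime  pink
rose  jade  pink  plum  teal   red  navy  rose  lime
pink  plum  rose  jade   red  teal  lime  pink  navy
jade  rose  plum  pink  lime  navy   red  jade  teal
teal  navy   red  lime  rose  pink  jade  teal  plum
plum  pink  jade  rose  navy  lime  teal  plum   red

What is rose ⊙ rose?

teal

Read row rose, column rose: rose ⊙ rose = teal.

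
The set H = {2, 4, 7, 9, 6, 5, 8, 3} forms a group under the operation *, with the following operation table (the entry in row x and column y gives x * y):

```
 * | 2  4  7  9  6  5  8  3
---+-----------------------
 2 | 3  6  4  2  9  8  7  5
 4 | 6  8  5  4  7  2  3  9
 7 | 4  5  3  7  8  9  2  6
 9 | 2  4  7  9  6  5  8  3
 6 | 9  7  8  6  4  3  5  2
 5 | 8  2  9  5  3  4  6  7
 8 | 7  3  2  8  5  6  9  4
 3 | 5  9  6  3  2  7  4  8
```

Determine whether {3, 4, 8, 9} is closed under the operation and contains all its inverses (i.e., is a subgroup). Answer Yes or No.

Yes

{3, 4, 8, 9} contains the identity 9.
Checking products: every product of two elements of {3, 4, 8, 9} (read from the table) lies in {3, 4, 8, 9}, so the set is closed.
In a finite group, a nonempty closed subset is a subgroup. So {3, 4, 8, 9} ≤ H.
(Structurally, H here is isomorphic to the cyclic group Z_8.)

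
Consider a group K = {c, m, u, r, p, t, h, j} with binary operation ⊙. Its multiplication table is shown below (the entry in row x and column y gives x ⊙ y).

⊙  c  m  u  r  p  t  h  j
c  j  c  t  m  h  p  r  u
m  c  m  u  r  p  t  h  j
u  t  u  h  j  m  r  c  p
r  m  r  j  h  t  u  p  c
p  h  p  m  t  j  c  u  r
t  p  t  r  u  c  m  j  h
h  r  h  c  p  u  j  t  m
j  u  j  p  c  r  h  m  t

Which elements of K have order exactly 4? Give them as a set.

Identity is m. Compute the order of each non-identity element by repeated multiplication:
  c: c → j → u → t → p → h → r → m  (order 8)
  u: u → h → c → t → r → j → p → m  (order 8)
  r: r → h → p → t → u → j → c → m  (order 8)
  p: p → j → r → t → c → h → u → m  (order 8)
  t: t → m  (order 2)
  h: h → t → j → m  (order 4)
  j: j → t → h → m  (order 4)
Elements of order 4: {h, j}.
(Structurally, K here is isomorphic to the cyclic group Z_8.)

{h, j}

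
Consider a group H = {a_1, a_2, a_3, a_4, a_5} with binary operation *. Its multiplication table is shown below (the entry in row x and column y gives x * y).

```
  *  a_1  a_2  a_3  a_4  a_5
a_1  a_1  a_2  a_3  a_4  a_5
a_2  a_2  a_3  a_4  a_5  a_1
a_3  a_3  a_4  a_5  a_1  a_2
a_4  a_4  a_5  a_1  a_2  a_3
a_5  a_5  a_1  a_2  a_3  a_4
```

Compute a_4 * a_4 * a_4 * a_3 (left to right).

a_2

a_4 * a_4 = a_2
a_2 * a_4 = a_5
a_5 * a_3 = a_2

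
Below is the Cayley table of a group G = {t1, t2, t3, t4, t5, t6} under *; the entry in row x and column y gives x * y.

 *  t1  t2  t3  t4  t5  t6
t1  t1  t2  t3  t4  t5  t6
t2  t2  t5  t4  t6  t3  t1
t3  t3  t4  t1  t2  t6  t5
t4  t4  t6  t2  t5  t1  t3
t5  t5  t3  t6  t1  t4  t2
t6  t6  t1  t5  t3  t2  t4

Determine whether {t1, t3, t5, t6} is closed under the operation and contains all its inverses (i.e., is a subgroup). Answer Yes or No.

No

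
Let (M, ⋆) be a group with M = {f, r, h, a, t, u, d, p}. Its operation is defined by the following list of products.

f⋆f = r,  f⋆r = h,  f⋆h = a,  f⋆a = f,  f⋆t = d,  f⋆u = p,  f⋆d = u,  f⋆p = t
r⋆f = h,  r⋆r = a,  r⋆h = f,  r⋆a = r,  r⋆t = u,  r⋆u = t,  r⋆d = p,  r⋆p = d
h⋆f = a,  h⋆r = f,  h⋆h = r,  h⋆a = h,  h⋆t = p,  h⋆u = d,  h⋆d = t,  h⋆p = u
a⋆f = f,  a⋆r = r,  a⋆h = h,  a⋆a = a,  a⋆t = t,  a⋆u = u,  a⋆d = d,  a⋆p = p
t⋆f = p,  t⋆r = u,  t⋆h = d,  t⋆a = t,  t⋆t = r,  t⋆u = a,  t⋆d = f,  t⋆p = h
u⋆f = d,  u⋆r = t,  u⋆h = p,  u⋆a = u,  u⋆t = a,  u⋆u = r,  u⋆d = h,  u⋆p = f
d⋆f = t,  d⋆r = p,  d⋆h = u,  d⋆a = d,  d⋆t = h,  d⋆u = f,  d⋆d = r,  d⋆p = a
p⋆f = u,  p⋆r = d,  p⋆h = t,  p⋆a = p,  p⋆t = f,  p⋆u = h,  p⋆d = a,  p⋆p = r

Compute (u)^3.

t

u^1 = u
u^2 = u ⋆ u = r
u^3 = r ⋆ u = t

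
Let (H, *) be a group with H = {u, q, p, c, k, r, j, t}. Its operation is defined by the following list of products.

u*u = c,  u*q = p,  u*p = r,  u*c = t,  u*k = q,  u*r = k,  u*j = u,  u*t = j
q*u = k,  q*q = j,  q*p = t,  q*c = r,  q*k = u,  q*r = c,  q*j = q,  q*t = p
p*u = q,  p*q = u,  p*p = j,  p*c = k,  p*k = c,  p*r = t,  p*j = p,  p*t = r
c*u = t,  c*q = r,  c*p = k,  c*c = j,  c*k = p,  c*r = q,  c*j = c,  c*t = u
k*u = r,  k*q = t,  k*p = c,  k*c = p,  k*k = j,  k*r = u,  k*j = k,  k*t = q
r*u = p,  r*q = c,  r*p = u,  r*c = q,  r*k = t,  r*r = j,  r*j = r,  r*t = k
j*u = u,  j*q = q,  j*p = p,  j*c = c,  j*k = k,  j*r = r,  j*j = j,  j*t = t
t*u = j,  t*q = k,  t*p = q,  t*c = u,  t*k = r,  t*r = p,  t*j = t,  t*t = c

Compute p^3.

p^1 = p
p^2 = p*p = j
p^3 = j*p = p
(Structurally, H here is isomorphic to the dihedral group D_4.)

p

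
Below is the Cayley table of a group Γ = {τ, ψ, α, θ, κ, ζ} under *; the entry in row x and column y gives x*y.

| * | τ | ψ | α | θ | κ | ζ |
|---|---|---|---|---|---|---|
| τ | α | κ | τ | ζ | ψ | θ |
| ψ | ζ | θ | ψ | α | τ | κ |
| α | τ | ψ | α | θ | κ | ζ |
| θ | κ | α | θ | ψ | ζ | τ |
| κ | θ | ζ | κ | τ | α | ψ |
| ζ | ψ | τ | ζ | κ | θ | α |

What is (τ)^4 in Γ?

α

τ^1 = τ
τ^2 = τ*τ = α
τ^3 = α*τ = τ
τ^4 = τ*τ = α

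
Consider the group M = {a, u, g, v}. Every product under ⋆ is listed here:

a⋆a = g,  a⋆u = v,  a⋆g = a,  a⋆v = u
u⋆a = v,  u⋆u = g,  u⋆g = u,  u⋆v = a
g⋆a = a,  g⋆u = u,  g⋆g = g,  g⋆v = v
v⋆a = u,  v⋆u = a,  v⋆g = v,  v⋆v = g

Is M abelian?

Yes

Check whether the table is symmetric across its main diagonal.
Every entry (row x, col y) equals the entry (row y, col x), so M is abelian.
(In fact M ≅ the Klein four-group V_4.)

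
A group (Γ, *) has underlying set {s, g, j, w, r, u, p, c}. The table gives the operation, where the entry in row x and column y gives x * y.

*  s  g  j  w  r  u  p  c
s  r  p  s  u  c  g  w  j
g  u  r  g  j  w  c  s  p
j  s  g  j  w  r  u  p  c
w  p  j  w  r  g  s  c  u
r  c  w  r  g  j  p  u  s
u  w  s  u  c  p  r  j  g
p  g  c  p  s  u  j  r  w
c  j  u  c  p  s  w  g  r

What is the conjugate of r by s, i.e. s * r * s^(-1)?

r

The identity is j. In row s, the entry j sits in column c, so s^(-1) = c.
s * r = c
c * c = r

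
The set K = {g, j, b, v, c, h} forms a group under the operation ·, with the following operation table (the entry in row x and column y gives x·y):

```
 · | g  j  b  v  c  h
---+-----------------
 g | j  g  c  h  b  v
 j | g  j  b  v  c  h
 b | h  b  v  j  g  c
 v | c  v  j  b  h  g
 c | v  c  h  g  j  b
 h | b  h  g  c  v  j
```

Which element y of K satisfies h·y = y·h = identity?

First locate the identity: row j matches the header, so j is the identity.
Scan row h for j: h·h = j. Hence h^(-1) = h.

h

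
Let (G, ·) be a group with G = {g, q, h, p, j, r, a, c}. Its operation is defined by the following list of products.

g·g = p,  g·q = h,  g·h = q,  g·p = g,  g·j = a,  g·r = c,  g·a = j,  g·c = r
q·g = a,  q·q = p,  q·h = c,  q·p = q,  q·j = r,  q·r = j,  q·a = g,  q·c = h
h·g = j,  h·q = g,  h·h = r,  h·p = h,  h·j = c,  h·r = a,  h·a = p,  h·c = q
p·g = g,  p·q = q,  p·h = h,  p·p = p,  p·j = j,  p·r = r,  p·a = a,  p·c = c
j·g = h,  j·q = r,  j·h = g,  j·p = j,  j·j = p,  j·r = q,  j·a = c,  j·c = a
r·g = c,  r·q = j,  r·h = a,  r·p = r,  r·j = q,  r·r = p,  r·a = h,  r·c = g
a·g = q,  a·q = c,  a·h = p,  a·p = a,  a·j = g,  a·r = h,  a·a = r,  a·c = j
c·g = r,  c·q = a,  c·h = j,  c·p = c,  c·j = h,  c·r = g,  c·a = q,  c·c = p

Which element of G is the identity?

The identity e satisfies e·x = x for all x, so its row in the table reproduces the column headers.
Row p reads: g, q, h, p, j, r, a, c — exactly the header order. So p is the identity.
(Structurally, G here is isomorphic to the dihedral group D_4.)

p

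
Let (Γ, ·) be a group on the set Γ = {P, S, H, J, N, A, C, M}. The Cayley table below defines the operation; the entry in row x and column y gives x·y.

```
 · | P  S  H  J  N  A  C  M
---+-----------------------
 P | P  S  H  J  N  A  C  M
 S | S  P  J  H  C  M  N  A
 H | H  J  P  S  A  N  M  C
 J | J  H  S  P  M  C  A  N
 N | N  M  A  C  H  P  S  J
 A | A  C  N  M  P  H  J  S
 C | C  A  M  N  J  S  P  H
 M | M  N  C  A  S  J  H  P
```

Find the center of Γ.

An element z is central iff its row equals its column in the table.
For C: C·N = J ≠ S = N·C, so C ∉ Z.
Checking each element this way leaves Z(Γ) = {H, P}.

{H, P}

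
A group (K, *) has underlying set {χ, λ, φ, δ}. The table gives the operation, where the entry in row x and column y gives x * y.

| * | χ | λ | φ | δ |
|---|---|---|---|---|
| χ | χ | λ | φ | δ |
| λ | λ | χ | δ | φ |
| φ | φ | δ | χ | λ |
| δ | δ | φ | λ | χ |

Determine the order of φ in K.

2

The identity element is χ (its row matches the header).
φ^1 = φ
φ^2 = φ * φ = χ
The first power of φ equal to the identity is φ^2, so ord(φ) = 2.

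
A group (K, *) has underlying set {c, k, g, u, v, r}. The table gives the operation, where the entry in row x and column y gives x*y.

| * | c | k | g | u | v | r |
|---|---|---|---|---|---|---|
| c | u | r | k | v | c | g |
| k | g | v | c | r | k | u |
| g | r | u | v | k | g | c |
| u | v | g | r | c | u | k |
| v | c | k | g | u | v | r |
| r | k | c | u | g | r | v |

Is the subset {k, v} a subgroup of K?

{k, v} contains the identity v.
Checking products: every product of two elements of {k, v} (read from the table) lies in {k, v}, so the set is closed.
In a finite group, a nonempty closed subset is a subgroup. So {k, v} ≤ K.

Yes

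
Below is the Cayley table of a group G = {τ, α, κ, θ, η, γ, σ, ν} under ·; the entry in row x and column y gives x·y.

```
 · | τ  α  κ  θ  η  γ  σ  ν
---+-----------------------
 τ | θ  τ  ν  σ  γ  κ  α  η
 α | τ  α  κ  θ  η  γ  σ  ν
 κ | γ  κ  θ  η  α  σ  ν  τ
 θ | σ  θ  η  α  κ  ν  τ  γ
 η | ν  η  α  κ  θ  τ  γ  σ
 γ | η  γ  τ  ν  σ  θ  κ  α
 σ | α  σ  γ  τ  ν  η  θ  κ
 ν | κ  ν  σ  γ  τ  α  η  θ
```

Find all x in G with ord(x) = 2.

{θ}

Identity is α. Compute the order of each non-identity element by repeated multiplication:
  τ: τ → θ → σ → α  (order 4)
  κ: κ → θ → η → α  (order 4)
  θ: θ → α  (order 2)
  η: η → θ → κ → α  (order 4)
  γ: γ → θ → ν → α  (order 4)
  σ: σ → θ → τ → α  (order 4)
  ν: ν → θ → γ → α  (order 4)
Elements of order 2: {θ}.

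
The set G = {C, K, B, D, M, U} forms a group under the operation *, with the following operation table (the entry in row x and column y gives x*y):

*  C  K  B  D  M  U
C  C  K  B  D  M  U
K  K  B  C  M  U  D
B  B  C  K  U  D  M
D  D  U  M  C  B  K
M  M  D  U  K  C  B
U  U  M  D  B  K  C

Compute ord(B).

The identity element is C (its row matches the header).
B^1 = B
B^2 = B*B = K
B^3 = K*B = C
The first power of B equal to the identity is B^3, so ord(B) = 3.

3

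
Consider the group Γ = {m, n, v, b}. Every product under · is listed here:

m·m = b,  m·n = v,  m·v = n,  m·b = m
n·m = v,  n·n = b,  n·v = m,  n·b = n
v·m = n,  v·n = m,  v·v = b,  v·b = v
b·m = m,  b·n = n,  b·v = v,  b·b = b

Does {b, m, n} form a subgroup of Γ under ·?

m·n = v, which is not in {b, m, n}.
The subset is not closed under ·, so it is not a subgroup.

No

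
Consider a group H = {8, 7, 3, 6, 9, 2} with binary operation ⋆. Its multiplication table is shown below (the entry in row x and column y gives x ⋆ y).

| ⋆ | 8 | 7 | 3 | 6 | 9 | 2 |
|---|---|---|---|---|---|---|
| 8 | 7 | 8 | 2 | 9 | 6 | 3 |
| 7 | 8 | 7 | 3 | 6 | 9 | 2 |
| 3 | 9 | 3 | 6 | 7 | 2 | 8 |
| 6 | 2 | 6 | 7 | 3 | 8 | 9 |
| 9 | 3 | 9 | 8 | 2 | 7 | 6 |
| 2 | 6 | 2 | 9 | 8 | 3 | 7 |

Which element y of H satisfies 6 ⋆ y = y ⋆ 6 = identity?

First locate the identity: row 7 matches the header, so 7 is the identity.
Scan row 6 for 7: 6 ⋆ 3 = 7. Hence 6^(-1) = 3.

3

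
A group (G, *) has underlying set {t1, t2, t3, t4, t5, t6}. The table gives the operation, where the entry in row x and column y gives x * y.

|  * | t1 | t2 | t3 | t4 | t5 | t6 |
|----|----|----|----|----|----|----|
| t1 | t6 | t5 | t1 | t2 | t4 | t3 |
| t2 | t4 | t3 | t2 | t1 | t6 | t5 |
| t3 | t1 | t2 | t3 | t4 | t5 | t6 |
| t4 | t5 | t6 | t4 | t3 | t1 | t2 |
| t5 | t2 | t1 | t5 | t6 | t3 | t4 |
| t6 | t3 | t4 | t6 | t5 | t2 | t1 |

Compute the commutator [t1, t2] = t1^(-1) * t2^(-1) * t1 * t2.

Identity is t3; from the table t1^(-1) = t6 and t2^(-1) = t2.
t6 * t2 = t4
t4 * t1 = t5
t5 * t2 = t1
(Structurally, G here is isomorphic to the symmetric group S_3.)

t1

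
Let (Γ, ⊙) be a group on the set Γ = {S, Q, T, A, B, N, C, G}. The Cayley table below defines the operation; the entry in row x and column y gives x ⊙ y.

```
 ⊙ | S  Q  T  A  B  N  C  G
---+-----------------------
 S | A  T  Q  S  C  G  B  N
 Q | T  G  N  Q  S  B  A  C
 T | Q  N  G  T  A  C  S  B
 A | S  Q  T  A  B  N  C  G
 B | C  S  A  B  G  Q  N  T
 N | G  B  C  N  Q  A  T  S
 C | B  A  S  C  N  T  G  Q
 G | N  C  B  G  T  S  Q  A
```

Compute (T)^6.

G

T^1 = T
T^2 = T ⊙ T = G
T^3 = G ⊙ T = B
T^4 = B ⊙ T = A
T^5 = A ⊙ T = T
T^6 = T ⊙ T = G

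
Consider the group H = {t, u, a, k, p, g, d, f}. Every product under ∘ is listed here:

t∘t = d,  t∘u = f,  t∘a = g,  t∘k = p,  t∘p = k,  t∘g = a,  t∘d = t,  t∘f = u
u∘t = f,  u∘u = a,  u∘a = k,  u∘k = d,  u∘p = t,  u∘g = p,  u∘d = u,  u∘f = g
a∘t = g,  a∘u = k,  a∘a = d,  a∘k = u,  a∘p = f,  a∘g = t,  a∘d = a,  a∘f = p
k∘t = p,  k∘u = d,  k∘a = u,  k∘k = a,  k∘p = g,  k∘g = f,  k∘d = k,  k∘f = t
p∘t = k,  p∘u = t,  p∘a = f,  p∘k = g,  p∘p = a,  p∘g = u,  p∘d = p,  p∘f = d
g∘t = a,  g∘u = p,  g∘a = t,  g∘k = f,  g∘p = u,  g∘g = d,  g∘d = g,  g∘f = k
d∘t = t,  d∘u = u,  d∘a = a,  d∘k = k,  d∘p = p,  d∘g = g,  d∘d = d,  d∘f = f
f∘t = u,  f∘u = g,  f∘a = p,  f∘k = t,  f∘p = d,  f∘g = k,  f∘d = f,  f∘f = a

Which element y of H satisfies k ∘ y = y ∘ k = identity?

u

First locate the identity: row d matches the header, so d is the identity.
Scan row k for d: k ∘ u = d. Hence k^(-1) = u.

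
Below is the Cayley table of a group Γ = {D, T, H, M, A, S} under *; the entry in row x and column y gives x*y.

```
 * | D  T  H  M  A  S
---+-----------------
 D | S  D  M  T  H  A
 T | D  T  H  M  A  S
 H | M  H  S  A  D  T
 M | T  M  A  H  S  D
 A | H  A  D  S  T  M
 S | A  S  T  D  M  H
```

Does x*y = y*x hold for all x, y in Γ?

Check whether the table is symmetric across its main diagonal.
Every entry (row x, col y) equals the entry (row y, col x), so Γ is abelian.

Yes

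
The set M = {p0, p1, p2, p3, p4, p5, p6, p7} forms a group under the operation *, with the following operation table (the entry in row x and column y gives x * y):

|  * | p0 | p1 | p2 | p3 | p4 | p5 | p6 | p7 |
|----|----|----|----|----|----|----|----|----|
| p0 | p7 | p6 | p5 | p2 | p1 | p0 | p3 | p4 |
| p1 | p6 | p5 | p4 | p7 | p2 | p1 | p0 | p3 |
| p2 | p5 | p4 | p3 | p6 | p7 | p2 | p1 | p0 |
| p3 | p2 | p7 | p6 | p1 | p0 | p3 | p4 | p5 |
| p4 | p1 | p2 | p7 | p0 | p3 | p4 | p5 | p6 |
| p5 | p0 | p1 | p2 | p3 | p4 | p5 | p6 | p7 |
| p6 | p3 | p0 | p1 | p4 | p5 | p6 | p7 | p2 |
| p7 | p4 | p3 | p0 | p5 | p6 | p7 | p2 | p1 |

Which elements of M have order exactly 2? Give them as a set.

{p1}

Identity is p5. Compute the order of each non-identity element by repeated multiplication:
  p0: p0 → p7 → p4 → p1 → p6 → p3 → p2 → p5  (order 8)
  p1: p1 → p5  (order 2)
  p2: p2 → p3 → p6 → p1 → p4 → p7 → p0 → p5  (order 8)
  p3: p3 → p1 → p7 → p5  (order 4)
  p4: p4 → p3 → p0 → p1 → p2 → p7 → p6 → p5  (order 8)
  p6: p6 → p7 → p2 → p1 → p0 → p3 → p4 → p5  (order 8)
  p7: p7 → p1 → p3 → p5  (order 4)
Elements of order 2: {p1}.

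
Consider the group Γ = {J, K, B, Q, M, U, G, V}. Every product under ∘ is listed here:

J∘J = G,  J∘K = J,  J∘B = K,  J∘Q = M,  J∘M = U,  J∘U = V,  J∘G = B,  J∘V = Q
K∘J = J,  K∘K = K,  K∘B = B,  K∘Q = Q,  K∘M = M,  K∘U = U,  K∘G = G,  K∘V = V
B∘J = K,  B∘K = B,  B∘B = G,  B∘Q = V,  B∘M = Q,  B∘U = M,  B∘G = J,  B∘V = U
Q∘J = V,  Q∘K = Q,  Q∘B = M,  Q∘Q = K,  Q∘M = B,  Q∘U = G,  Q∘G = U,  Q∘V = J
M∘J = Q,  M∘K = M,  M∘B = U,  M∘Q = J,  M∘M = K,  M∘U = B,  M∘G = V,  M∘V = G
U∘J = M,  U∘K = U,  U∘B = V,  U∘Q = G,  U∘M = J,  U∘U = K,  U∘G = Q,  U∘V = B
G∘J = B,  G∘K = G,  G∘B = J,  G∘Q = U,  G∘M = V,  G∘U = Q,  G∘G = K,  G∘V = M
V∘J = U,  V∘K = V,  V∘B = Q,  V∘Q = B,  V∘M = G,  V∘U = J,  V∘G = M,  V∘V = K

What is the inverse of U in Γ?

First locate the identity: row K matches the header, so K is the identity.
Scan row U for K: U ∘ U = K. Hence U^(-1) = U.
(Structurally, Γ here is isomorphic to the dihedral group D_4.)

U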